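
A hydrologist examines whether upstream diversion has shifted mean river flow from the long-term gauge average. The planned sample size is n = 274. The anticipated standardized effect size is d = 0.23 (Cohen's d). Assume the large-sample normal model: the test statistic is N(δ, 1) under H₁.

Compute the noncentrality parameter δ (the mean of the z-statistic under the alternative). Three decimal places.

δ = d·√n = 0.23 × √274 = 3.8072

δ ≈ 3.807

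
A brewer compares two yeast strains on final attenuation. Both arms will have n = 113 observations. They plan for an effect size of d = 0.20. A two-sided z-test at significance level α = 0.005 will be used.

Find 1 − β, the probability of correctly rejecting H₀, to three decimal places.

Power ≈ 0.096

Noncentrality parameter: δ = d·√(n/2) = 0.20 × √(113/2) = 1.5033
Critical value for a two-sided test at α = 0.005: z_{α/2} = 2.807.
Power = Φ(δ − 2.807) + Φ(−δ − 2.807) = Φ(-1.304) + Φ(-4.310) = 0.0962 + 0.0000 = 0.0962.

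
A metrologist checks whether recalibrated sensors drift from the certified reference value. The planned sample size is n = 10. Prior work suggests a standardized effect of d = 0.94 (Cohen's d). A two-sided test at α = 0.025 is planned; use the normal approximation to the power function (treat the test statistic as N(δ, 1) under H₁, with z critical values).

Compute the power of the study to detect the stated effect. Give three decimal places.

Power ≈ 0.768

Noncentrality parameter: λ = d·√n = 0.94 × √10 = 2.9725
Two-sided α = 0.025 → critical value z_{0.0125} = 2.241.
Power = Φ(λ − 2.241) + Φ(−λ − 2.241) = Φ(0.731) + Φ(-5.214) = 0.7677 + 0.0000 = 0.7677.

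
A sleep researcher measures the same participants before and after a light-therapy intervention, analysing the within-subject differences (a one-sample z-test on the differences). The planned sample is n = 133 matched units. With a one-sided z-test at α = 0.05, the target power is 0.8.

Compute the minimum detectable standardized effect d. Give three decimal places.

d ≈ 0.216

Need Φ(δ − 1.645) = 0.8, so δ = 1.645 + 0.842 = 2.486.
δ = d·√n ⇒ d = δ/√n = 2.486/√133 = 0.2156.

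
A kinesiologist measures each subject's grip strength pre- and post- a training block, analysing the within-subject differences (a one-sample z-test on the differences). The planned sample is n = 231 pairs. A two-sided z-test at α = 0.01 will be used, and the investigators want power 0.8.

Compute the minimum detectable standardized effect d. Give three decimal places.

Required noncentrality: δ = z_{0.005} + z_{0.20} = 2.576 + 0.842 = 3.417.
(The second rejection-region term Φ(−δ − z_{α/2}) is negligible and dropped.)
δ = d·√n ⇒ d = δ/√n = 3.417/√231 = 0.2249.

d ≈ 0.225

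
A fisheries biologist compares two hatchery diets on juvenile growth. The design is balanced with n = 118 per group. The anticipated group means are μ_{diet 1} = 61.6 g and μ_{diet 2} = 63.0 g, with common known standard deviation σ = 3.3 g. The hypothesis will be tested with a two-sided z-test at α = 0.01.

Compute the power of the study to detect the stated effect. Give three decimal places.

Standardized effect: d = |μ_{diet 1} − μ_{diet 2}| / σ = |61.6 − 63.0| / 3.3 = 0.4242
Noncentrality parameter: δ = d·√(n/2) = 0.4242 × √(118/2) = 3.2587
Two-sided α = 0.01 → critical value z_{0.005} = 2.576.
Power = Φ(δ − 2.576) + Φ(−δ − 2.576) = Φ(0.683) + Φ(-5.834) = 0.7526 + 0.0000 = 0.7526.

Power ≈ 0.753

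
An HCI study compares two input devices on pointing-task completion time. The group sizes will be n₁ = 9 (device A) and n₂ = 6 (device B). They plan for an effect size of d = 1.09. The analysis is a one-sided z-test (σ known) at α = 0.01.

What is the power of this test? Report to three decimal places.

Power ≈ 0.398

Noncentrality parameter: δ = d / √(1/n₁ + 1/n₂) = 1.09 / √(1/9 + 1/6) = 2.0681
One-sided α = 0.01 → critical value z_{0.01} = 2.326.
Power = P(Z > 2.326 − δ) = Φ(-0.258) = 0.3981.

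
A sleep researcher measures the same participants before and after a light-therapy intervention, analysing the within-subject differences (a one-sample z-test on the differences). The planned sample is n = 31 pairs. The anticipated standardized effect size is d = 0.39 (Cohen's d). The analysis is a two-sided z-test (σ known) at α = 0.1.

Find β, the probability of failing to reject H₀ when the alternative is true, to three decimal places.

Noncentrality parameter: δ = d·√n = 0.39 × √31 = 2.1714
Critical value for a two-sided test at α = 0.1: z_{α/2} = 1.645.
Power = Φ(δ − 1.645) + Φ(−δ − 1.645) = Φ(0.527) + Φ(-3.816) = 0.7008 + 0.0001 = 0.7008.
Type II error: β = 1 − power = 1 − 0.7008 = 0.2992.

β ≈ 0.299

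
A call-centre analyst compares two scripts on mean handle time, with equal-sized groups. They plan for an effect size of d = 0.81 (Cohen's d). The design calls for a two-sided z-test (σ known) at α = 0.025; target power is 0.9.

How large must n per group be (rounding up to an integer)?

n = 38 per group

For power 0.9 need Φ(δ − z_{0.0125}) = 0.9, so δ = z_{0.0125} + z_{0.10} = 2.241 + 1.282 = 3.523.
(The Φ(−δ − z_{α/2}) term is vanishingly small for δ > 0 and is dropped in the standard sample-size formula.)
δ = d·√(n/2) ⇒ n = 2(δ/d)² = 2 × (3.523 / 0.81)² = 37.83.
Rounding up, n = 38 per group.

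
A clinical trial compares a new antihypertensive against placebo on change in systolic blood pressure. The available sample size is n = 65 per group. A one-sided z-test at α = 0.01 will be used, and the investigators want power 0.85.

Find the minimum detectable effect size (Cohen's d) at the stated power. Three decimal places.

d ≈ 0.590

Required noncentrality: δ = z_{0.01} + z_{0.15} = 2.326 + 1.036 = 3.363.
δ = d·√(n/2) ⇒ d = δ/√(n/2) = 3.363/√(65/2) = 0.5899.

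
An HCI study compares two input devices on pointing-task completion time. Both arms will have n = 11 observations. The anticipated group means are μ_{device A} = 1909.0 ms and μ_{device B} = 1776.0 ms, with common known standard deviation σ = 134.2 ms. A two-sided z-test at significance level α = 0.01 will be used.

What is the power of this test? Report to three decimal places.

Power ≈ 0.401

Standardized effect: d = |μ_{device A} − μ_{device B}| / σ = |1909.0 − 1776.0| / 134.2 = 0.9911
Noncentrality parameter: δ = d·√(n/2) = 0.9911 × √(11/2) = 2.3242
Critical value for a two-sided test at α = 0.01: z_{α/2} = 2.576.
Power = Φ(δ − 2.576) + Φ(−δ − 2.576) = Φ(-0.252) + Φ(-4.900) = 0.4007 + 0.0000 = 0.4007.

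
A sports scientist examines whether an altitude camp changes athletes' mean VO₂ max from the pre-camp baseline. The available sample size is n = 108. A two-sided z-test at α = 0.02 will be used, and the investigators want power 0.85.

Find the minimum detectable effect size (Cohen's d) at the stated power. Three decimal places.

d ≈ 0.324

Required noncentrality: δ = z_{0.01} + z_{0.15} = 2.326 + 1.036 = 3.363.
(The second rejection-region term Φ(−δ − z_{α/2}) is negligible and dropped.)
δ = d·√n ⇒ d = δ/√n = 3.363/√108 = 0.3236.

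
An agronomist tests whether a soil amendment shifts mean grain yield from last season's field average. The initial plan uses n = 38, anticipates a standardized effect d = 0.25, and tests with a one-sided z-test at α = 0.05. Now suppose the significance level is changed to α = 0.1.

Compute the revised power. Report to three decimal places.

Power ≈ 0.602

δ = d·√n = 0.25 × √38 = 1.5411 (unchanged). New critical value: z_{0.1} = 1.282.
Revised power = P(Z > 1.282 − δ) = Φ(0.260) = 0.6024.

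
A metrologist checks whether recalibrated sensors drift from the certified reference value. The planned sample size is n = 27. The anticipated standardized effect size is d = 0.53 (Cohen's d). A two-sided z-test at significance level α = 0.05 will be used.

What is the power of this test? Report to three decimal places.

Power ≈ 0.786

Noncentrality parameter: δ = d·√n = 0.53 × √27 = 2.7540
Critical value for a two-sided test at α = 0.05: z_{α/2} = 1.960.
Power = Φ(δ − 1.960) + Φ(−δ − 1.960) = Φ(0.794) + Φ(-4.714) = 0.7864 + 0.0000 = 0.7864.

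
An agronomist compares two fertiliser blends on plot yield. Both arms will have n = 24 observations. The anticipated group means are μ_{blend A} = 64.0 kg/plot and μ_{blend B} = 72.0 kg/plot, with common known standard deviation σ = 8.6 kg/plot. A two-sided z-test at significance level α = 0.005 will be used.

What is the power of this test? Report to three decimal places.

Standardized effect: d = |μ_{blend A} − μ_{blend B}| / σ = |64.0 − 72.0| / 8.6 = 0.9302
Noncentrality parameter: δ = d·√(n/2) = 0.9302 × √(24/2) = 3.2224
Critical value for a two-sided test at α = 0.005: z_{α/2} = 2.807.
Power = Φ(δ − 2.807) + Φ(−δ − 2.807) = Φ(0.415) + Φ(-6.029) = 0.6611 + 0.0000 = 0.6611.

Power ≈ 0.661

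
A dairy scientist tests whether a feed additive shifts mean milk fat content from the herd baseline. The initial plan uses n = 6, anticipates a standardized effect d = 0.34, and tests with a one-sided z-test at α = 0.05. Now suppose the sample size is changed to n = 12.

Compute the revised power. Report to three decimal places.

With n = 12: δ = d·√n = 0.34 × √12 = 1.1778. Critical value z_{0.05} = 1.645.
Revised power = P(Z > 1.645 − δ) = Φ(-0.467) = 0.3202.

Power ≈ 0.320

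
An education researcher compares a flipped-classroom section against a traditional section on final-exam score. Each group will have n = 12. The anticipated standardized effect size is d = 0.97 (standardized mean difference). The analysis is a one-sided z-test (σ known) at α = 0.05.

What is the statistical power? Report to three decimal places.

Power ≈ 0.768

Noncentrality parameter: δ = d·√(n/2) = 0.97 × √(12/2) = 2.3760
Critical value for a one-sided test at α = 0.05: z_α = 1.645.
Power = P(Z > 1.645 − δ) = Φ(0.731) = 0.7677.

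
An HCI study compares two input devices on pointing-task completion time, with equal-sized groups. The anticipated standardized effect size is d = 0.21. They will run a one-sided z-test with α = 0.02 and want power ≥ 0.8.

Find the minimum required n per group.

n = 381 per group

Set Φ(δ − 2.054) = 0.8; then δ − 2.054 = Φ⁻¹(0.8) = 0.842, giving δ = 2.895.
δ = d·√(n/2) ⇒ n = 2(δ/d)² = 2 × (2.895 / 0.21)² = 380.19.
Round up to the next whole unit.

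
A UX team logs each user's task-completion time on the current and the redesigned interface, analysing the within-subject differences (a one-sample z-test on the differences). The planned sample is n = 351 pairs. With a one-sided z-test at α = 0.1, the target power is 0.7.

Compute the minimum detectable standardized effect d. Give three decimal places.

Required noncentrality: δ = z_{0.1} + z_{0.30} = 1.282 + 0.524 = 1.806.
δ = d·√n ⇒ d = δ/√n = 1.806/√351 = 0.0964.

d ≈ 0.096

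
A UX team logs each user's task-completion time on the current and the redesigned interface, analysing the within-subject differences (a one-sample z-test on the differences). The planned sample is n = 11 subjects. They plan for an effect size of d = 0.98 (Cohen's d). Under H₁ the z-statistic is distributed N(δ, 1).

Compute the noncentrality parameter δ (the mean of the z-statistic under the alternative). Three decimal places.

δ ≈ 3.250

The noncentrality parameter scales effect size by the design's sample-size factor: δ = d·√n = 0.98 × √11 = 3.2503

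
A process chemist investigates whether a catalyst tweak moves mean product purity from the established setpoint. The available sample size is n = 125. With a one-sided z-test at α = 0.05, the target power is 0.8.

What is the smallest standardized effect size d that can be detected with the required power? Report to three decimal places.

Need Φ(δ − 1.645) = 0.8, so δ = 1.645 + 0.842 = 2.486.
δ = d·√n ⇒ d = δ/√n = 2.486/√125 = 0.2224.

d ≈ 0.222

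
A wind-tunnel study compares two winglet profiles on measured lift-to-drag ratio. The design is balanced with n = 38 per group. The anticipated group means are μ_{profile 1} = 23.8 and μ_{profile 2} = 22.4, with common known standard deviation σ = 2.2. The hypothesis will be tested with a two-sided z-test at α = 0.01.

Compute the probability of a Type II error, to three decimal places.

β ≈ 0.422

Standardized effect: d = |μ_{profile 1} − μ_{profile 2}| / σ = |23.8 − 22.4| / 2.2 = 0.6364
Noncentrality parameter: δ = d·√(n/2) = 0.6364 × √(38/2) = 2.7738
Critical value for a two-sided test at α = 0.01: z_{α/2} = 2.576.
Power = Φ(δ − 2.576) + Φ(−δ − 2.576) = Φ(0.198) + Φ(-5.350) = 0.5785 + 0.0000 = 0.5785.
Type II error: β = 1 − power = 1 − 0.5785 = 0.4215.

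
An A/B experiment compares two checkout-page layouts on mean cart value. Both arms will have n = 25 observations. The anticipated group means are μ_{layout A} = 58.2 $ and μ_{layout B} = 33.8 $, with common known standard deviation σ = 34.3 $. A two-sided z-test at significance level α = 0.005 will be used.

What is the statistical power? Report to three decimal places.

Standardized effect: d = |μ_{layout A} − μ_{layout B}| / σ = |58.2 − 33.8| / 34.3 = 0.7114
Noncentrality parameter: δ = d·√(n/2) = 0.7114 × √(25/2) = 2.5151
Two-sided α = 0.005 → critical value z_{0.0025} = 2.807.
Power = Φ(δ − 2.807) + Φ(−δ − 2.807) = Φ(-0.292) + Φ(-5.322) = 0.3852 + 0.0000 = 0.3852.

Power ≈ 0.385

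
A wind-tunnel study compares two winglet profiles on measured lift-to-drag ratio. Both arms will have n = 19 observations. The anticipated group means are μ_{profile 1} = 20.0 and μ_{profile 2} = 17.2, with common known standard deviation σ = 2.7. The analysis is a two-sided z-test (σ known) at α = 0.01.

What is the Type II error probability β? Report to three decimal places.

β ≈ 0.267

Standardized effect: d = |μ_{profile 1} − μ_{profile 2}| / σ = |20.0 − 17.2| / 2.7 = 1.0370
Noncentrality parameter: δ = d·√(n/2) = 1.0370 × √(19/2) = 3.1964
Two-sided α = 0.01 → critical value z_{0.005} = 2.576.
Power = Φ(δ − 2.576) + Φ(−δ − 2.576) = Φ(0.621) + Φ(-5.772) = 0.7325 + 0.0000 = 0.7325.
Type II error: β = 1 − power = 1 − 0.7325 = 0.2675.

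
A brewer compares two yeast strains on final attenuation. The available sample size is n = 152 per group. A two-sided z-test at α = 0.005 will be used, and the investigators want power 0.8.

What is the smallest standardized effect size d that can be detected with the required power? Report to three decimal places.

d ≈ 0.419

Required noncentrality: δ = z_{0.0025} + z_{0.20} = 2.807 + 0.842 = 3.649.
(Lower-tail contribution to power is negligible for δ > 0.)
δ = d·√(n/2) ⇒ d = δ/√(n/2) = 3.649/√(152/2) = 0.4185.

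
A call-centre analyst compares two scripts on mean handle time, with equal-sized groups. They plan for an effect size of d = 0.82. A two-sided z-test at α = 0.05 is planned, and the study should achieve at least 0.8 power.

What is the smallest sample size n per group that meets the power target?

n = 24 per group

For power 0.8 need Φ(δ − z_{0.025}) = 0.8, so δ = z_{0.025} + z_{0.20} = 1.960 + 0.842 = 2.802.
(The Φ(−δ − z_{α/2}) term is vanishingly small for δ > 0 and is dropped in the standard sample-size formula.)
δ = d·√(n/2) ⇒ n = 2(δ/d)² = 2 × (2.802 / 0.82)² = 23.35.
Rounding up, n = 24 per group.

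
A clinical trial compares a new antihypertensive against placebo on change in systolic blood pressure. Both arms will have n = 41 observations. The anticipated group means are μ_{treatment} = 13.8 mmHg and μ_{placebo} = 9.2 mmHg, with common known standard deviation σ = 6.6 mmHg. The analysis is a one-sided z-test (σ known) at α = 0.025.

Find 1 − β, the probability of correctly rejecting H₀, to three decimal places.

Power ≈ 0.884

Standardized effect: d = |μ_{treatment} − μ_{placebo}| / σ = |13.8 − 9.2| / 6.6 = 0.6970
Noncentrality parameter: δ = d·√(n/2) = 0.6970 × √(41/2) = 3.1557
One-sided α = 0.025 → critical value z_{0.025} = 1.960.
Power = Φ(δ − 1.960) = Φ(1.196) = 0.8841.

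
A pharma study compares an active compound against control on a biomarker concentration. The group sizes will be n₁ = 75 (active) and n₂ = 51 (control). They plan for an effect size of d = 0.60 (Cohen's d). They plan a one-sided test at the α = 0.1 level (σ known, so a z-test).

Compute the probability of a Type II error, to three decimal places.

Noncentrality parameter: δ = d / √(1/n₁ + 1/n₂) = 0.60 / √(1/75 + 1/51) = 3.3058
Critical value for a one-sided test at α = 0.1: z_α = 1.282.
Power = Φ(δ − 1.282) = Φ(2.024) = 0.9785.
Type II error: β = 1 − power = 1 − 0.9785 = 0.0215.

β ≈ 0.021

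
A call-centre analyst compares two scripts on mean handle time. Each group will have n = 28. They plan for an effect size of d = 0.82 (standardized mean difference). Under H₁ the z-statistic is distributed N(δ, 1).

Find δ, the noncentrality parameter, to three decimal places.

δ ≈ 3.068

δ = d·√(n/2) = 0.82 × √(28/2) = 3.0682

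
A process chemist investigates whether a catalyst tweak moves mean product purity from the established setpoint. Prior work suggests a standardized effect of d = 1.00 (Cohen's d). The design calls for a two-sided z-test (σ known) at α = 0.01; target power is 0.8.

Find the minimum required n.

Set Φ(δ − 2.576) = 0.8; then δ − 2.576 = Φ⁻¹(0.8) = 0.842, giving δ = 3.417.
(For δ > 0 the lower-tail rejection region contributes negligibly to power, so the one-term inversion is standard.)
δ = d·√n ⇒ n = (δ/d)² = (3.417 / 1.00)² = 11.68.
Round up to the next whole unit.

n = 12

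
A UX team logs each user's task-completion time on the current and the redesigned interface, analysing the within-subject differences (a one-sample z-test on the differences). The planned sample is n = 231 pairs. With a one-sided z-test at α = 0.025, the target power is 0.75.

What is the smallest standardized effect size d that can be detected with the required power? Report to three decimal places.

Need Φ(δ − 1.960) = 0.75, so δ = 1.960 + 0.674 = 2.634.
δ = d·√n ⇒ d = δ/√n = 2.634/√231 = 0.1733.

d ≈ 0.173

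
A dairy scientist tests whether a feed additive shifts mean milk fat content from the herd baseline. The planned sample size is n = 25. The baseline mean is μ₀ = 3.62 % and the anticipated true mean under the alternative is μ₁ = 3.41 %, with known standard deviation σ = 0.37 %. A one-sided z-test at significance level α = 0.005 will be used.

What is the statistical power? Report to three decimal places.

Power ≈ 0.603

Standardized effect: d = |μ₁ − μ₀| / σ = |3.41 − 3.62| / 0.37 = 0.5676
Noncentrality parameter: λ = d·√n = 0.5676 × √25 = 2.8378
Critical value for a one-sided test at α = 0.005: z_α = 2.576.
Power = Φ(λ − 2.576) = Φ(0.262) = 0.6033.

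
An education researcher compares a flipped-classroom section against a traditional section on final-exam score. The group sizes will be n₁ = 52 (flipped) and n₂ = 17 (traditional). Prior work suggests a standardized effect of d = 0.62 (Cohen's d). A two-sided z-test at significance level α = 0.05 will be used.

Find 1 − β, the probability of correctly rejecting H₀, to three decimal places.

Noncentrality parameter: δ = d / √(1/n₁ + 1/n₂) = 0.62 / √(1/52 + 1/17) = 2.2192
Critical value for a two-sided test at α = 0.05: z_{α/2} = 1.960.
Power = Φ(δ − 1.960) + Φ(−δ − 1.960) = Φ(0.259) + Φ(-4.179) = 0.6023 + 0.0000 = 0.6023.

Power ≈ 0.602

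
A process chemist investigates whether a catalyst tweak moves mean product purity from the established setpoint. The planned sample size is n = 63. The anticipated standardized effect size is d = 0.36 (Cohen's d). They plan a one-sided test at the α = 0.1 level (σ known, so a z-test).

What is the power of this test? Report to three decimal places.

Power ≈ 0.942

Noncentrality parameter: δ = d·√n = 0.36 × √63 = 2.8574
Critical value for a one-sided test at α = 0.1: z_α = 1.282.
Power = Φ(δ − 1.282) = Φ(1.576) = 0.9425.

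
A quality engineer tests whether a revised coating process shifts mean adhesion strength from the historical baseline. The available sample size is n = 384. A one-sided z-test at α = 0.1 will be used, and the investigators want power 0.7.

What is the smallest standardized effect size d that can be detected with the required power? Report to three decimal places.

Need Φ(δ − 1.282) = 0.7, so δ = 1.282 + 0.524 = 1.806.
δ = d·√n ⇒ d = δ/√n = 1.806/√384 = 0.0922.

d ≈ 0.092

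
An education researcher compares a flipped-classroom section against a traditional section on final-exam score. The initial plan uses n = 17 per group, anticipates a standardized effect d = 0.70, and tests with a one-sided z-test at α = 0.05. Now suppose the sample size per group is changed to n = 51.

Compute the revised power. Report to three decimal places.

With n = 51 per group: δ = d·√(n/2) = 0.70 × √(51/2) = 3.5348. Critical value z_{0.05} = 1.645.
Revised power = Φ(δ − 1.645) = Φ(1.890) = 0.9706.

Power ≈ 0.971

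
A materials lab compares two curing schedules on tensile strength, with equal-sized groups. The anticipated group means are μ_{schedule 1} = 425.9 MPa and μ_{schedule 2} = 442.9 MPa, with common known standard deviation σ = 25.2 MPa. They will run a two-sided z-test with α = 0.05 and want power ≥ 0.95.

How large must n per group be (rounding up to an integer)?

n = 58 per group

Standardized effect: d = |μ_{schedule 1} − μ_{schedule 2}| / σ = |425.9 − 442.9| / 25.2 = 0.6746
For power 0.95 need Φ(δ − z_{0.025}) = 0.95, so δ = z_{0.025} + z_{0.05} = 1.960 + 1.645 = 3.605.
(Ignoring the negligible lower-tail rejection probability gives the usual closed-form inversion.)
δ = d·√(n/2) ⇒ n = 2(δ/d)² = 2 × (3.605 / 0.6746)² = 57.11.
Rounding up, n = 58 per group.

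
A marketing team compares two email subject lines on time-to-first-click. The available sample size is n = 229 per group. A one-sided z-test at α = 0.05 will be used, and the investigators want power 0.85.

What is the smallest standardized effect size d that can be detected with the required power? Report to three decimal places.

Required noncentrality: δ = z_{0.05} + z_{0.15} = 1.645 + 1.036 = 2.681.
δ = d·√(n/2) ⇒ d = δ/√(n/2) = 2.681/√(229/2) = 0.2506.

d ≈ 0.251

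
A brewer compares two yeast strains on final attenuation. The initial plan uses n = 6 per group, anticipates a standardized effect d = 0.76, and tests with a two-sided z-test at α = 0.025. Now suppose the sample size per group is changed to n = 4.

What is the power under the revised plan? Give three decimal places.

Power ≈ 0.122

With n = 4 per group: δ = d·√(n/2) = 0.76 × √(4/2) = 1.0748. Critical value z_{0.0125} = 2.241.
Revised power = Φ(δ − 2.241) + Φ(−δ − 2.241) = Φ(-1.167) + Φ(-3.316) = 0.1217 + 0.0005 = 0.1221.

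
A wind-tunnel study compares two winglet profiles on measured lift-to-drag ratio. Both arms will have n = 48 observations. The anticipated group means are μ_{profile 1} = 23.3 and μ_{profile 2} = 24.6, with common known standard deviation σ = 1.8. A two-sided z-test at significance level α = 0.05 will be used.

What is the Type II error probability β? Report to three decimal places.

β ≈ 0.057

Standardized effect: d = |μ_{profile 1} − μ_{profile 2}| / σ = |23.3 − 24.6| / 1.8 = 0.7222
Noncentrality parameter: δ = d·√(n/2) = 0.7222 × √(48/2) = 3.5382
Two-sided α = 0.05 → critical value z_{0.025} = 1.960.
Power = Φ(δ − 1.960) + Φ(−δ − 1.960) = Φ(1.578) + Φ(-5.498) = 0.9427 + 0.0000 = 0.9427.
Type II error: β = 1 − power = 1 − 0.9427 = 0.0573.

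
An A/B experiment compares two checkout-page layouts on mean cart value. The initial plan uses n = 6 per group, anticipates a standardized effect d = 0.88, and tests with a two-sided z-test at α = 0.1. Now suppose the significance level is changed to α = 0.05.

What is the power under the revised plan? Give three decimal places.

Power ≈ 0.332

δ = d·√(n/2) = 0.88 × √(6/2) = 1.5242 (unchanged). New critical value: z_{0.025} = 1.960.
Revised power = Φ(δ − 1.960) + Φ(−δ − 1.960) = Φ(-0.436) + Φ(-3.484) = 0.3315 + 0.0002 = 0.3318.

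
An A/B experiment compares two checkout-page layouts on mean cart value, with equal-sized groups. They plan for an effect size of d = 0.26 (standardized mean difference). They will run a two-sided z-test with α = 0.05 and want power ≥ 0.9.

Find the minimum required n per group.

n = 311 per group

Set Φ(δ − 1.960) = 0.9; then δ − 1.960 = Φ⁻¹(0.9) = 1.282, giving δ = 3.242.
(The Φ(−δ − z_{α/2}) term is vanishingly small for δ > 0 and is dropped in the standard sample-size formula.)
δ = d·√(n/2) ⇒ n = 2(δ/d)² = 2 × (3.242 / 0.26)² = 310.87.
Rounding up, n = 311 per group.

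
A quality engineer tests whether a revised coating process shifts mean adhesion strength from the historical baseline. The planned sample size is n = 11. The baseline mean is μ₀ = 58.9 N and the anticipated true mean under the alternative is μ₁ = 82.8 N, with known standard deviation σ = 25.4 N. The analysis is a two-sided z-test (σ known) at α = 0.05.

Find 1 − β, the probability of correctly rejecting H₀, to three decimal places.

Standardized effect: d = |μ₁ − μ₀| / σ = |82.8 − 58.9| / 25.4 = 0.9409
Noncentrality parameter: δ = d·√n = 0.9409 × √11 = 3.1208
Critical value for a two-sided test at α = 0.05: z_{α/2} = 1.960.
Power = Φ(δ − 1.960) + Φ(−δ − 1.960) = Φ(1.161) + Φ(-5.081) = 0.8771 + 0.0000 = 0.8771.

Power ≈ 0.877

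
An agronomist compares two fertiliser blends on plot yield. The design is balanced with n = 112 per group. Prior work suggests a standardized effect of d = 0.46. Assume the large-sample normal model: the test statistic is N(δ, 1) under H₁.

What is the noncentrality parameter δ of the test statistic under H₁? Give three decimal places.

δ ≈ 3.442

The noncentrality parameter scales effect size by the design's sample-size factor: δ = d·√(n/2) = 0.46 × √(112/2) = 3.4423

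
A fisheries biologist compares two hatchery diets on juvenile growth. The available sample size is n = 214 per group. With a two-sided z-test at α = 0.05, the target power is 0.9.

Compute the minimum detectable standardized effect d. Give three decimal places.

Need Φ(δ − 1.960) = 0.9, so δ = 1.960 + 1.282 = 3.242.
(The second rejection-region term Φ(−δ − z_{α/2}) is negligible and dropped.)
δ = d·√(n/2) ⇒ d = δ/√(n/2) = 3.242/√(214/2) = 0.3134.

d ≈ 0.313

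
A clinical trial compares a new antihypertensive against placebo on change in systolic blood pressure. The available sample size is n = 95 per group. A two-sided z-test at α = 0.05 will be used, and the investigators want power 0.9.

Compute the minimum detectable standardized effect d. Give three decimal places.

Need Φ(δ − 1.960) = 0.9, so δ = 1.960 + 1.282 = 3.242.
(The second rejection-region term Φ(−δ − z_{α/2}) is negligible and dropped.)
δ = d·√(n/2) ⇒ d = δ/√(n/2) = 3.242/√(95/2) = 0.4703.

d ≈ 0.470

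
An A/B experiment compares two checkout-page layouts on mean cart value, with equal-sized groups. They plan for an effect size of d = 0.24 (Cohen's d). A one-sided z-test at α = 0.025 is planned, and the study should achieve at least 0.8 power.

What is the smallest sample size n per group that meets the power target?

For power 0.8 need Φ(δ − z_{0.025}) = 0.8, so δ = z_{0.025} + z_{0.20} = 1.960 + 0.842 = 2.802.
δ = d·√(n/2) ⇒ n = 2(δ/d)² = 2 × (2.802 / 0.24)² = 272.53.
Round up to the next whole unit.

n = 273 per group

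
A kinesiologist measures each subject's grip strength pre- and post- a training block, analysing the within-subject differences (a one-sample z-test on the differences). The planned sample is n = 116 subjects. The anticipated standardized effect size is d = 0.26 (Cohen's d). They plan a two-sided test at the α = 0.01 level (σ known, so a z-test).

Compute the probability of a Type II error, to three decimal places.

β ≈ 0.411

Noncentrality parameter: δ = d·√n = 0.26 × √116 = 2.8003
Two-sided α = 0.01 → critical value z_{0.005} = 2.576.
Power = Φ(δ − 2.576) + Φ(−δ − 2.576) = Φ(0.224) + Φ(-5.376) = 0.5888 + 0.0000 = 0.5888.
Type II error: β = 1 − power = 1 − 0.5888 = 0.4112.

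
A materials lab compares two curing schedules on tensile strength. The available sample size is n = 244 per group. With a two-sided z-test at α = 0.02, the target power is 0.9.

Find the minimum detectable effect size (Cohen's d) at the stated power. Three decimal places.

Need Φ(δ − 2.326) = 0.9, so δ = 2.326 + 1.282 = 3.608.
(Lower-tail contribution to power is negligible for δ > 0.)
δ = d·√(n/2) ⇒ d = δ/√(n/2) = 3.608/√(244/2) = 0.3266.

d ≈ 0.327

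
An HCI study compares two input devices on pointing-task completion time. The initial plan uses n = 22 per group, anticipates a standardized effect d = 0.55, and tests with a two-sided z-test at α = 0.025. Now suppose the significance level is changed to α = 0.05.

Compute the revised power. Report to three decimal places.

δ = d·√(n/2) = 0.55 × √(22/2) = 1.8241 (unchanged). New critical value: z_{0.025} = 1.960.
Revised power = Φ(δ − 1.960) + Φ(−δ − 1.960) = Φ(-0.136) + Φ(-3.784) = 0.4460 + 0.0001 = 0.4461.

Power ≈ 0.446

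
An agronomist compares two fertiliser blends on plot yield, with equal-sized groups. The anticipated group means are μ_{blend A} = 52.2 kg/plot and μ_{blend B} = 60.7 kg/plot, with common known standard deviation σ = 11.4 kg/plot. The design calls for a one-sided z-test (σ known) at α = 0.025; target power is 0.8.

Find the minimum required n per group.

n = 29 per group

Standardized effect: d = |μ_{blend A} − μ_{blend B}| / σ = |52.2 − 60.7| / 11.4 = 0.7456
For power 0.8 need Φ(δ − z_{0.025}) = 0.8, so δ = z_{0.025} + z_{0.20} = 1.960 + 0.842 = 2.802.
δ = d·√(n/2) ⇒ n = 2(δ/d)² = 2 × (2.802 / 0.7456)² = 28.24.
Rounding up, n = 29 per group.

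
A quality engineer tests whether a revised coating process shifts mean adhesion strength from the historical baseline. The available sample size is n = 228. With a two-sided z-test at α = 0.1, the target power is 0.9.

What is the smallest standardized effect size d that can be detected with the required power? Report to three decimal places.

Required noncentrality: δ = z_{0.05} + z_{0.10} = 1.645 + 1.282 = 2.926.
(Lower-tail contribution to power is negligible for δ > 0.)
δ = d·√n ⇒ d = δ/√n = 2.926/√228 = 0.1938.

d ≈ 0.194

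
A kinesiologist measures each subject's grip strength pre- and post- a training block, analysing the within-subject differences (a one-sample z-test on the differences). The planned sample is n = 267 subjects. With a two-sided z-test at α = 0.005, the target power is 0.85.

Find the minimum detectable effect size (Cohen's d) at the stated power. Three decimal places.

d ≈ 0.235

Required noncentrality: δ = z_{0.0025} + z_{0.15} = 2.807 + 1.036 = 3.843.
(The second rejection-region term Φ(−δ − z_{α/2}) is negligible and dropped.)
δ = d·√n ⇒ d = δ/√n = 3.843/√267 = 0.2352.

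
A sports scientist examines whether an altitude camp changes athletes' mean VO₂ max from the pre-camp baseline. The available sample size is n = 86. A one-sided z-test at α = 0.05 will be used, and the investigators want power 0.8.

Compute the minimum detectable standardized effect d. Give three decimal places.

d ≈ 0.268

Required noncentrality: δ = z_{0.05} + z_{0.20} = 1.645 + 0.842 = 2.486.
δ = d·√n ⇒ d = δ/√n = 2.486/√86 = 0.2681.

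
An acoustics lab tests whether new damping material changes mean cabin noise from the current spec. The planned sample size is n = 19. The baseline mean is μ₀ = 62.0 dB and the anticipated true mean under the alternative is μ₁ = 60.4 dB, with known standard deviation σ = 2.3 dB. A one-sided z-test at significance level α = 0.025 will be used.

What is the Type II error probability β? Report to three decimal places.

β ≈ 0.142

Standardized effect: d = |μ₁ − μ₀| / σ = |60.4 − 62.0| / 2.3 = 0.6957
Noncentrality parameter: δ = d·√n = 0.6957 × √19 = 3.0323
One-sided α = 0.025 → critical value z_{0.025} = 1.960.
Power = P(Z > 1.960 − δ) = Φ(1.072) = 0.8582.
Type II error: β = 1 − power = 1 − 0.8582 = 0.1418.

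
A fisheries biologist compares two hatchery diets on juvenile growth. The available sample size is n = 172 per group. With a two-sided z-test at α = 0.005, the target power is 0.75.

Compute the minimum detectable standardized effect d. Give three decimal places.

d ≈ 0.375

Need Φ(δ − 2.807) = 0.75, so δ = 2.807 + 0.674 = 3.482.
(The second rejection-region term Φ(−δ − z_{α/2}) is negligible and dropped.)
δ = d·√(n/2) ⇒ d = δ/√(n/2) = 3.482/√(172/2) = 0.3754.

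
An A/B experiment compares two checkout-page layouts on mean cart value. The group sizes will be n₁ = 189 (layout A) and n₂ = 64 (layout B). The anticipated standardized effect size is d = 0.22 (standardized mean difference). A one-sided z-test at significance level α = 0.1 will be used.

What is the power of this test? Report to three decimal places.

Noncentrality parameter: δ = d / √(1/n₁ + 1/n₂) = 0.22 / √(1/189 + 1/64) = 1.5212
Critical value for a one-sided test at α = 0.1: z_α = 1.282.
Power = P(Z > 1.282 − δ) = Φ(0.240) = 0.5947.

Power ≈ 0.595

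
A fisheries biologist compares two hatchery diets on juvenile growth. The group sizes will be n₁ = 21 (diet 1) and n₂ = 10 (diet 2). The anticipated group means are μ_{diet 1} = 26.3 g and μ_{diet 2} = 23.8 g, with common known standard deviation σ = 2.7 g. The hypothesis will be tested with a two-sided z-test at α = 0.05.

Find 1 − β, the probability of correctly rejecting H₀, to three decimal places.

Standardized effect: d = |μ_{diet 1} − μ_{diet 2}| / σ = |26.3 − 23.8| / 2.7 = 0.9259
Noncentrality parameter: λ = d / √(1/n₁ + 1/n₂) = 0.9259 / √(1/21 + 1/10) = 2.4099
Two-sided α = 0.05 → critical value z_{0.025} = 1.960.
Power = Φ(λ − 1.960) + Φ(−λ − 1.960) = Φ(0.450) + Φ(-4.370) = 0.6736 + 0.0000 = 0.6736.

Power ≈ 0.674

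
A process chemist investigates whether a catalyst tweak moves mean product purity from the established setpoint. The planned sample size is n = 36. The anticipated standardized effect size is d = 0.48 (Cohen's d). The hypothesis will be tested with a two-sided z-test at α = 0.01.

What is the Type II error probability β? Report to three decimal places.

β ≈ 0.380

Noncentrality parameter: δ = d·√n = 0.48 × √36 = 2.8800
Critical value for a two-sided test at α = 0.01: z_{α/2} = 2.576.
Power = Φ(δ − 2.576) + Φ(−δ − 2.576) = Φ(0.304) + Φ(-5.456) = 0.6195 + 0.0000 = 0.6195.
Type II error: β = 1 − power = 1 − 0.6195 = 0.3805.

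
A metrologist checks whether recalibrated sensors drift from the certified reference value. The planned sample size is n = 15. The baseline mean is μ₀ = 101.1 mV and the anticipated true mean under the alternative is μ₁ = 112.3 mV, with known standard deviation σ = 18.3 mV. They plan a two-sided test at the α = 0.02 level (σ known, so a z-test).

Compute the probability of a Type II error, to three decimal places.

β ≈ 0.482

Standardized effect: d = |μ₁ − μ₀| / σ = |112.3 − 101.1| / 18.3 = 0.6120
Noncentrality parameter: δ = d·√n = 0.6120 × √15 = 2.3704
Critical value for a two-sided test at α = 0.02: z_{α/2} = 2.326.
Power = Φ(δ − 2.326) + Φ(−δ − 2.326) = Φ(0.044) + Φ(-4.697) = 0.5175 + 0.0000 = 0.5176.
Type II error: β = 1 − power = 1 − 0.5176 = 0.4824.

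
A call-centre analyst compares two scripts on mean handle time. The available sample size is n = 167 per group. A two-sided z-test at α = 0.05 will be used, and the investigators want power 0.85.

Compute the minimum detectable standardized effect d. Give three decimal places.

d ≈ 0.328

Need Φ(δ − 1.960) = 0.85, so δ = 1.960 + 1.036 = 2.996.
(Lower-tail contribution to power is negligible for δ > 0.)
δ = d·√(n/2) ⇒ d = δ/√(n/2) = 2.996/√(167/2) = 0.3279.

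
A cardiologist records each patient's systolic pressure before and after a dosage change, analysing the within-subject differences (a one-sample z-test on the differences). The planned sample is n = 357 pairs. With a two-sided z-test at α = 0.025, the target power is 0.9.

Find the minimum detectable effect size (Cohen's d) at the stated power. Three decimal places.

d ≈ 0.186

Required noncentrality: δ = z_{0.0125} + z_{0.10} = 2.241 + 1.282 = 3.523.
(The second rejection-region term Φ(−δ − z_{α/2}) is negligible and dropped.)
δ = d·√n ⇒ d = δ/√n = 3.523/√357 = 0.1865.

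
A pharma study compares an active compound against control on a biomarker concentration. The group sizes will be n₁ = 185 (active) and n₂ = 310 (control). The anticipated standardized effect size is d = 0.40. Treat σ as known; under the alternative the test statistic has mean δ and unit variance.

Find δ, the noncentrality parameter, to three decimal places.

δ ≈ 4.306

The noncentrality parameter scales effect size by the design's sample-size factor: δ = d / √(1/n₁ + 1/n₂) = 0.40 / √(1/185 + 1/310) = 4.3055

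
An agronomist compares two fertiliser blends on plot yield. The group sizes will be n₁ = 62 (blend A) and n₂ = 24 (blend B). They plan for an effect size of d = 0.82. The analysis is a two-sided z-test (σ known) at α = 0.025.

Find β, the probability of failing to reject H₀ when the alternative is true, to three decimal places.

Noncentrality parameter: δ = d / √(1/n₁ + 1/n₂) = 0.82 / √(1/62 + 1/24) = 3.4109
Critical value for a two-sided test at α = 0.025: z_{α/2} = 2.241.
Power = Φ(δ − 2.241) + Φ(−δ − 2.241) = Φ(1.169) + Φ(-5.652) = 0.8789 + 0.0000 = 0.8789.
Type II error: β = 1 − power = 1 − 0.8789 = 0.1211.

β ≈ 0.121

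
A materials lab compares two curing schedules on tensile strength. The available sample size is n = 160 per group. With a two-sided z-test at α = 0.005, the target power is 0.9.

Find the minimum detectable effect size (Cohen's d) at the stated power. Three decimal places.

Required noncentrality: δ = z_{0.0025} + z_{0.10} = 2.807 + 1.282 = 4.089.
(Lower-tail contribution to power is negligible for δ > 0.)
δ = d·√(n/2) ⇒ d = δ/√(n/2) = 4.089/√(160/2) = 0.4571.

d ≈ 0.457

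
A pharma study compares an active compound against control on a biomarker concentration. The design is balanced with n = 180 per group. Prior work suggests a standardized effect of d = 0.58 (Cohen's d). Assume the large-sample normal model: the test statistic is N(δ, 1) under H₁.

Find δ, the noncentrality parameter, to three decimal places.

δ ≈ 5.502

The noncentrality parameter scales effect size by the design's sample-size factor: δ = d·√(n/2) = 0.58 × √(180/2) = 5.5024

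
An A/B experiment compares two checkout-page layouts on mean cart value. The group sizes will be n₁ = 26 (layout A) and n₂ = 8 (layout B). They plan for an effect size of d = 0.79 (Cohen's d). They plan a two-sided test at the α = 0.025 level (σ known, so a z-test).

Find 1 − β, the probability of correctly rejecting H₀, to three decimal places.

Power ≈ 0.387

Noncentrality parameter: δ = d / √(1/n₁ + 1/n₂) = 0.79 / √(1/26 + 1/8) = 1.9540
Two-sided α = 0.025 → critical value z_{0.0125} = 2.241.
Power = Φ(δ − 2.241) + Φ(−δ − 2.241) = Φ(-0.287) + Φ(-4.195) = 0.3869 + 0.0000 = 0.3869.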